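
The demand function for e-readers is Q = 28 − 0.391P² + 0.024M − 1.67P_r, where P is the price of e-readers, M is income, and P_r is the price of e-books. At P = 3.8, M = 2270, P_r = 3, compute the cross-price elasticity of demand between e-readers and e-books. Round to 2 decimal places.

Substituting, Q = 28 − 0.391(3.8)² + 0.024(2270) − 1.67(3) = 28 − 5.646 + 54.48 − 5.01 = 71.824.
∂Q/∂P_r = −1.67, so E_xy = -1.67·(3/71.824) ≈ -0.07.
E_xy < 0: the goods are complements.

-0.07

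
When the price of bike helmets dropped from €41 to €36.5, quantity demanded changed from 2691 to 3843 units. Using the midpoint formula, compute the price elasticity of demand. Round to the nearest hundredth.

%Δq = (3843 − 2691)/[(2691 + 3843)/2] = 1152/3267 ≈ 0.3526.
%Δp = (36.5 − 41)/[(41 + 36.5)/2] = -4.5/38.75 ≈ -0.1161.
Arc elasticity E = %Δq/%Δp ≈ 0.3526/-0.1161 ≈ -3.04.
|E| > 1: demand is elastic over this range.

-3.04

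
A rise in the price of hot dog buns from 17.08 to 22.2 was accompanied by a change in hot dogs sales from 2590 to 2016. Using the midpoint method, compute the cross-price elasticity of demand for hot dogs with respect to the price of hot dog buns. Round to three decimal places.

%ΔQ_x = (2016 − 2590)/[(2590+2016)/2] = -574/2303 ≈ -0.2492.
%ΔP_y = (22.2 − 17.08)/[(17.08+22.2)/2] ≈ 0.2607.
E_xy = -0.2492/0.2607 ≈ -0.956.
E_xy < 0, so hot dogs and hot dog buns are complements.

-0.956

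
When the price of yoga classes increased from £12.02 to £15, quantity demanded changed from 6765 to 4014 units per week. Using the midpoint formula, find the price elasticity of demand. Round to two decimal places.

%Δq = (4014 − 6765)/[(6765 + 4014)/2] = -2751/5389.5 ≈ -0.5104.
%Δp = (15 − 12.02)/[(12.02 + 15)/2] = 2.98/13.51 ≈ 0.2206.
Arc elasticity E = %Δq/%Δp ≈ -0.5104/0.2206 ≈ -2.31.
|E| > 1: demand is elastic over this range.

-2.31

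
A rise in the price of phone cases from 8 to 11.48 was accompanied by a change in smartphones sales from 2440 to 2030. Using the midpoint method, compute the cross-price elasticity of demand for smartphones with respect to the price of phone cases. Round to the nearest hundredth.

-0.51

%ΔQ_x = (2030 − 2440)/[(2440+2030)/2] = -410/2235 ≈ -0.1834.
%ΔP_y = (11.48 − 8)/[(8+11.48)/2] ≈ 0.3573.
E_xy = -0.1834/0.3573 ≈ -0.51.
E_xy < 0, so smartphones and phone cases are complements.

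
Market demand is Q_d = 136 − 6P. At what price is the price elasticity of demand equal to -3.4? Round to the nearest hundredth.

17.52

Set −bP/(a − bP) = −3.4 ⇒ bP = 3.4(a − bP) ⇒ bP(1+3.4) = 3.4·a.
P = 3.4·136/(6·4.4) ≈ 17.52.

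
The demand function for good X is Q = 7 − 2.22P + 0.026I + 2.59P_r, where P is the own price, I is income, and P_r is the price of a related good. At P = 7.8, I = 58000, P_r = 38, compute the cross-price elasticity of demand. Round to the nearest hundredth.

Q = 7 − 2.22(7.8) + 0.026(58000) + 2.59(38) = 7 − 17.316 + 1508 + 98.42 = 1596.104.
∂Q/∂P_r = +2.59, so E_xy = 2.59·(38/1596.104) ≈ 0.06.
E_xy > 0: the goods are substitutes.

0.06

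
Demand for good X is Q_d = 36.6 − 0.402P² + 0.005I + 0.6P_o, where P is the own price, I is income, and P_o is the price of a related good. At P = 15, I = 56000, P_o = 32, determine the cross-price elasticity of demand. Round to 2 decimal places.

First evaluate Q_d: 36.6 − 0.402(15)² + 0.005(56000) + 0.6(32) = 36.6 − 90.45 + 280 + 19.2 = 245.35.
∂Q_d/∂P_o = +0.6, so E_xy = 0.6·(32/245.35) ≈ 0.08.
E_xy > 0: the goods are substitutes.

0.08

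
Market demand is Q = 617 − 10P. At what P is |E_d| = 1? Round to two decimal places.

For linear demand Q = a − bP, E = −bP/(a − bP). |E| = 1 ⇒ bP = a − bP ⇒ P = a/(2b).
P = 617/(2·10) = 30.85.

30.85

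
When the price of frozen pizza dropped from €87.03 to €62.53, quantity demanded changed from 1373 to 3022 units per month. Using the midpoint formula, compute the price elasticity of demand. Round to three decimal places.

%Δq = (3022 − 1373)/[(1373 + 3022)/2] = 1649/2197.5 ≈ 0.7504.
%ΔP = (62.53 − 87.03)/[(87.03 + 62.53)/2] = -24.5/74.78 ≈ -0.3276.
Arc elasticity E = %Δq/%ΔP ≈ 0.7504/-0.3276 ≈ -2.290.
|E| > 1: demand is elastic over this range.

-2.290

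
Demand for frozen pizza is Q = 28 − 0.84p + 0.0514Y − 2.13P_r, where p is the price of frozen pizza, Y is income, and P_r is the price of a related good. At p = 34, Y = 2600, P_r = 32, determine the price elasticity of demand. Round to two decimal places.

-0.44

Substituting, Q = 28 − 0.84(34) + 0.0514(2600) − 2.13(32) = 28 − 28.56 + 133.64 − 68.16 = 64.92.
∂Q/∂p = −0.84, so E_p = (−0.84)·(34/64.92) ≈ -0.44.
|E_p| < 1: demand is inelastic.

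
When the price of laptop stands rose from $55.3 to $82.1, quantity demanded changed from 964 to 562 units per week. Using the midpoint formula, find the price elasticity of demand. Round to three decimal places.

-1.351

%Δq = (562 − 964)/[(964 + 562)/2] = -402/763 ≈ -0.5269.
%ΔP = (82.1 − 55.3)/[(55.3 + 82.1)/2] = 26.8/68.7 ≈ 0.3901.
Arc elasticity E = %Δq/%ΔP ≈ -0.5269/0.3901 ≈ -1.351.
|E| > 1: demand is elastic over this range.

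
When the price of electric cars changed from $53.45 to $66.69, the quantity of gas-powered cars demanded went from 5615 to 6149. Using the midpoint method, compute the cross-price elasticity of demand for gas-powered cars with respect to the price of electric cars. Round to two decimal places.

0.41

%ΔQ_x = (6149 − 5615)/[(5615+6149)/2] = 534/5882 ≈ 0.0908.
%ΔP_y = (66.69 − 53.45)/[(53.45+66.69)/2] ≈ 0.2204.
E_xy = 0.0908/0.2204 ≈ 0.41.
E_xy > 0, so gas-powered cars and electric cars are substitutes.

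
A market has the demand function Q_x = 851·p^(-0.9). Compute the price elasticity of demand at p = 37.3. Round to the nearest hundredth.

-0.90

For a Cobb–Douglas (constant-elasticity) form Q_x = A·p^α·…, the elasticity with respect to p equals the exponent α at every point.
Here the exponent on p is -0.9, so the price elasticity of demand is -0.90.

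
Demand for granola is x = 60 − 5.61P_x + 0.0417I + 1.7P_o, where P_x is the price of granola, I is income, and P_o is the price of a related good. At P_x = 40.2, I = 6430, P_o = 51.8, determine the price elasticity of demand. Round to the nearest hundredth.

-1.18

Substituting, x = 60 − 5.61(40.2) + 0.0417(6430) + 1.7(51.8) = 60 − 225.522 + 268.131 + 88.06 = 190.669.
∂x/∂P_x = −5.61, so E_p = (−5.61)·(40.2/190.669) ≈ -1.18.
|E_p| > 1: demand is elastic.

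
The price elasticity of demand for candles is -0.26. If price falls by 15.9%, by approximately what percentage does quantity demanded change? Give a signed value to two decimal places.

%ΔQ ≈ E × %ΔP = (-0.26) × (-15.9%) ≈ 4.13%.

4.13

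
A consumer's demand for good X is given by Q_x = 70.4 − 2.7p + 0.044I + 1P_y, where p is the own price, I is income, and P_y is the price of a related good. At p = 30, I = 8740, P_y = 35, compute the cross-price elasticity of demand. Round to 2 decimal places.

Q_x = 70.4 − 2.7(30) + 0.044(8740) + 1(35) = 70.4 − 81 + 384.56 + 35 = 408.96.
∂Q_x/∂P_y = +1, so E_xy = 1·(35/408.96) ≈ 0.09.
E_xy > 0: the goods are substitutes.

0.09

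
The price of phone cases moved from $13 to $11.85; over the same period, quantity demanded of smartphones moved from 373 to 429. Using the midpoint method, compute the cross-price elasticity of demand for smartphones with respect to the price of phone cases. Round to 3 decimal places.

%ΔQ_x = (429 − 373)/[(373+429)/2] = 56/401 ≈ 0.1397.
%ΔP_y = (11.85 − 13)/[(13+11.85)/2] ≈ -0.0926.
E_xy = 0.1397/-0.0926 ≈ -1.509.
E_xy < 0, so smartphones and phone cases are complements.

-1.509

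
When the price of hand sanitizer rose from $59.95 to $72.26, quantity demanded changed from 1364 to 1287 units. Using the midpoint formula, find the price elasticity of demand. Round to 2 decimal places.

%Δq = (1287 − 1364)/[(1364 + 1287)/2] = -77/1325.5 ≈ -0.0581.
%Δp = (72.26 − 59.95)/[(59.95 + 72.26)/2] = 12.31/66.105 ≈ 0.1862.
Arc elasticity E = %Δq/%Δp ≈ -0.0581/0.1862 ≈ -0.31.
|E| < 1: demand is inelastic over this range.

-0.31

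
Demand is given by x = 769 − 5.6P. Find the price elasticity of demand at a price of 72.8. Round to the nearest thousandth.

-1.128

At P = 72.8, x = 361.32.
dx/dP = −5.6.
Point elasticity E = (dx/dP)·(P/x) = -5.6 × 72.8/361.32 ≈ -1.128.
|E| > 1, so demand is elastic at this price.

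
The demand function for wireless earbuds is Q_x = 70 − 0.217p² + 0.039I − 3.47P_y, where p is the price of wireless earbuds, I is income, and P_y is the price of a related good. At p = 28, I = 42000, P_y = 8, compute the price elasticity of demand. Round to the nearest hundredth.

Evaluating quantity at (p, I, P_y) gives Q_x = 70 − 0.217(28)² + 0.039(42000) − 3.47(8) = 70 − 170.128 + 1638 − 27.76 = 1510.112.
∂Q_x/∂p = −2·0.217·p = -12.152, so E_p = -12.152·(28/1510.112) ≈ -0.23.
|E_p| < 1: demand is inelastic.

-0.23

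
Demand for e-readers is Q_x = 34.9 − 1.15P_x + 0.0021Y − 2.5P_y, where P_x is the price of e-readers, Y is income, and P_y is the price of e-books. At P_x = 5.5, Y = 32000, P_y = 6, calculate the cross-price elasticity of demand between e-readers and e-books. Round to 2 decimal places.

First evaluate Q_x: 34.9 − 1.15(5.5) + 0.0021(32000) − 2.5(6) = 34.9 − 6.325 + 67.2 − 15 = 80.775.
∂Q_x/∂P_y = −2.5, so E_xy = -2.5·(6/80.775) ≈ -0.19.
E_xy < 0: the goods are complements.

-0.19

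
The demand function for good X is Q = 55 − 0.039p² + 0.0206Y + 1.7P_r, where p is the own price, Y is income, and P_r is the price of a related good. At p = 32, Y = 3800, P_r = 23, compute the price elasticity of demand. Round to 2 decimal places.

-0.60

Q = 55 − 0.039(32)² + 0.0206(3800) + 1.7(23) = 55 − 39.936 + 78.28 + 39.1 = 132.444.
∂Q/∂p = −2·0.039·p = -2.496, so E_p = -2.496·(32/132.444) ≈ -0.60.
|E_p| < 1: demand is inelastic.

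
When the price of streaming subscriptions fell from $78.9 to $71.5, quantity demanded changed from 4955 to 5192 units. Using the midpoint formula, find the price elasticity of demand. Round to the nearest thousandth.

-0.475

%Δq = (5192 − 4955)/[(4955 + 5192)/2] = 237/5073.5 ≈ 0.0467.
%ΔP = (71.5 − 78.9)/[(78.9 + 71.5)/2] = -7.4/75.2 ≈ -0.0984.
Arc elasticity E = %Δq/%ΔP ≈ 0.0467/-0.0984 ≈ -0.475.
|E| < 1: demand is inelastic over this range.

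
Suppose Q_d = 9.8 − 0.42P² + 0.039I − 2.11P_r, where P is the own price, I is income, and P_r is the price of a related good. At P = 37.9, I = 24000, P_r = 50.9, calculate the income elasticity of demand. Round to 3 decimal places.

Evaluating quantity at (P, I, P_r) gives Q_d = 9.8 − 0.42(37.9)² + 0.039(24000) − 2.11(50.9) = 9.8 − 603.2922 + 936 − 107.399 = 235.1088.
∂Q_d/∂I = +0.039, so E_I = 0.039·(24000/235.1088) ≈ 3.981.
E_I > 1: normal good (luxury).

3.981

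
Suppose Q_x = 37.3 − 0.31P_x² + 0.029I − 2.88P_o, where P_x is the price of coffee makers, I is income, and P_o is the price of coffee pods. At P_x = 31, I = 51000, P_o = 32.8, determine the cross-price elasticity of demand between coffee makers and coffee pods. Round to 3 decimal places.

-0.084

Substituting, Q_x = 37.3 − 0.31(31)² + 0.029(51000) − 2.88(32.8) = 37.3 − 297.91 + 1479 − 94.464 = 1123.926.
∂Q_x/∂P_o = −2.88, so E_xy = -2.88·(32.8/1123.926) ≈ -0.084.
E_xy < 0: the goods are complements.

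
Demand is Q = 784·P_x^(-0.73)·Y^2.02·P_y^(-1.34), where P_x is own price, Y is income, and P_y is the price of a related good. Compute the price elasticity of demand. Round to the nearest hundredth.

-0.73

For a Cobb–Douglas (constant-elasticity) form Q = A·P_x^α·…, the elasticity with respect to P_x equals the exponent α at every point.
Here the exponent on P_x is -0.73, so the price elasticity of demand is -0.73.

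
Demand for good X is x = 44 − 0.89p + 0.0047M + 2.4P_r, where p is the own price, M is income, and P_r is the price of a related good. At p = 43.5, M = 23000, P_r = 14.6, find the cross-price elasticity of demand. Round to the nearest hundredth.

Evaluating quantity at (p, M, P_r) gives x = 44 − 0.89(43.5) + 0.0047(23000) + 2.4(14.6) = 44 − 38.715 + 108.1 + 35.04 = 148.425.
∂x/∂P_r = +2.4, so E_xy = 2.4·(14.6/148.425) ≈ 0.24.
E_xy > 0: the goods are substitutes.

0.24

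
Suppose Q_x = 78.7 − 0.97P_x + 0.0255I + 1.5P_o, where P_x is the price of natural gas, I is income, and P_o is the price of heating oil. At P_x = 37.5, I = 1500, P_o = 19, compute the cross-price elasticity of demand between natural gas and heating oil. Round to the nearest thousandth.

Evaluating quantity at (P_x, I, P_o) gives Q_x = 78.7 − 0.97(37.5) + 0.0255(1500) + 1.5(19) = 78.7 − 36.375 + 38.25 + 28.5 = 109.075.
∂Q_x/∂P_o = +1.5, so E_xy = 1.5·(19/109.075) ≈ 0.261.
E_xy > 0: the goods are substitutes.

0.261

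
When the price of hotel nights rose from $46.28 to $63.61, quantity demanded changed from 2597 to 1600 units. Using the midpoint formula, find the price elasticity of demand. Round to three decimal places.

-1.506

%ΔQ = (1600 − 2597)/[(2597 + 1600)/2] = -997/2098.5 ≈ -0.4751.
%Δp = (63.61 − 46.28)/[(46.28 + 63.61)/2] = 17.33/54.945 ≈ 0.3154.
Arc elasticity E = %ΔQ/%Δp ≈ -0.4751/0.3154 ≈ -1.506.
|E| > 1: demand is elastic over this range.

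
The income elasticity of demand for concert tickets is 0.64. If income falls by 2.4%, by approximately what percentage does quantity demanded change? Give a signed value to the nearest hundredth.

%ΔQ ≈ E × %ΔI = (0.64) × (-2.4%) ≈ -1.54%.

-1.54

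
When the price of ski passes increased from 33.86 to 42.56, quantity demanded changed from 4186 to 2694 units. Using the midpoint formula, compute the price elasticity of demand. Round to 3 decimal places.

%Δq = (2694 − 4186)/[(4186 + 2694)/2] = -1492/3440 ≈ -0.4337.
%ΔP = (42.56 − 33.86)/[(33.86 + 42.56)/2] = 8.7/38.21 ≈ 0.2277.
Arc elasticity E = %Δq/%ΔP ≈ -0.4337/0.2277 ≈ -1.905.
|E| > 1: demand is elastic over this range.

-1.905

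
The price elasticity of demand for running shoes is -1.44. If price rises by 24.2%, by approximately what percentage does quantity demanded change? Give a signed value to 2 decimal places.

%ΔQ ≈ E × %ΔP = (-1.44) × (24.2%) ≈ -34.85%.

-34.85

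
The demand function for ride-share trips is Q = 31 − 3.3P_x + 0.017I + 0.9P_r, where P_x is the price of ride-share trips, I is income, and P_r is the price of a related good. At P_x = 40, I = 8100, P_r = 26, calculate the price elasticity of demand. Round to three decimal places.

-2.196

Substituting, Q = 31 − 3.3(40) + 0.017(8100) + 0.9(26) = 31 − 132 + 137.7 + 23.4 = 60.1.
∂Q/∂P_x = −3.3, so E_p = (−3.3)·(40/60.1) ≈ -2.196.
|E_p| > 1: demand is elastic.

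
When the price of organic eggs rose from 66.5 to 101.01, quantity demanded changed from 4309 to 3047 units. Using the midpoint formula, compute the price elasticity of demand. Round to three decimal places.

%Δq = (3047 − 4309)/[(4309 + 3047)/2] = -1262/3678 ≈ -0.3431.
%ΔP = (101.01 − 66.5)/[(66.5 + 101.01)/2] = 34.51/83.755 ≈ 0.4120.
Arc elasticity E = %Δq/%ΔP ≈ -0.3431/0.4120 ≈ -0.833.
|E| < 1: demand is inelastic over this range.

-0.833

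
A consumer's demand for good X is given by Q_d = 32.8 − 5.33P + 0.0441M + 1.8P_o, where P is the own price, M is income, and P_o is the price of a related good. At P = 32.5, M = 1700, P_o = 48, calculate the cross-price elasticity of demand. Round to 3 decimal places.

Evaluating quantity at (P, M, P_o) gives Q_d = 32.8 − 5.33(32.5) + 0.0441(1700) + 1.8(48) = 32.8 − 173.225 + 74.97 + 86.4 = 20.945.
∂Q_d/∂P_o = +1.8, so E_xy = 1.8·(48/20.945) ≈ 4.125.
E_xy > 0: the goods are substitutes.

4.125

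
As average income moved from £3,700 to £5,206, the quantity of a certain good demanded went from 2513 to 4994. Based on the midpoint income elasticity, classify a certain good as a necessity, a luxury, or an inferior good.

%ΔQ = (4994 − 2513)/[(2513+4994)/2] = 2481/3753.5 ≈ 0.6610.
%ΔI = (5,206 − 3,700)/[(3,700+5,206)/2] = 1506/4453 ≈ 0.3382.
E_I = %ΔQ/%ΔI ≈ 1.954.
E_I > 1: normal good (luxury).

luxury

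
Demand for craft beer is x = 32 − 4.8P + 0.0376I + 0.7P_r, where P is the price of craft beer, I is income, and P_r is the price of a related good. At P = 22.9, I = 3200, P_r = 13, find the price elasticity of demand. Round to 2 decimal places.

x = 32 − 4.8(22.9) + 0.0376(3200) + 0.7(13) = 32 − 109.92 + 120.32 + 9.1 = 51.5.
∂x/∂P = −4.8, so E_p = (−4.8)·(22.9/51.5) ≈ -2.13.
|E_p| > 1: demand is elastic.

-2.13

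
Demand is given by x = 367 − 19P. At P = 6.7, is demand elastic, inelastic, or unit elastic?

inelastic

At P = 6.7, x = 239.7.
dx/dP = −19.
Point elasticity E = (dx/dP)·(P/x) = -19 × 6.7/239.7 ≈ -0.531.
|E| ≈ 0.531 < 1, so demand is inelastic.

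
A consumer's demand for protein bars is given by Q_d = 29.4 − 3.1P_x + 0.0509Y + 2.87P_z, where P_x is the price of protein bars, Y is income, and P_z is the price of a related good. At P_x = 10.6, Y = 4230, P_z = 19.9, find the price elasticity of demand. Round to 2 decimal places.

-0.12

Substituting, Q_d = 29.4 − 3.1(10.6) + 0.0509(4230) + 2.87(19.9) = 29.4 − 32.86 + 215.307 + 57.113 = 268.96.
∂Q_d/∂P_x = −3.1, so E_p = (−3.1)·(10.6/268.96) ≈ -0.12.
|E_p| < 1: demand is inelastic.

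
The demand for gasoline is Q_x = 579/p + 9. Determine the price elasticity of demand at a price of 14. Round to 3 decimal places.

-0.821

At p = 14, Q_x = 50.3571.
dQ_x/dp = −579/p² = −2.9541.
Point elasticity E = (dQ_x/dp)·(p/Q_x) = -2.9541 × 14/50.3571 ≈ -0.821.
|E| < 1, so demand is inelastic at this price.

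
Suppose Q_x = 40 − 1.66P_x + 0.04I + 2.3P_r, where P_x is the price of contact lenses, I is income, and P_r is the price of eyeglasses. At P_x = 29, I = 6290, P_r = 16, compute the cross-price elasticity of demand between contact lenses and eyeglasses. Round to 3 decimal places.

Q_x = 40 − 1.66(29) + 0.04(6290) + 2.3(16) = 40 − 48.14 + 251.6 + 36.8 = 280.26.
∂Q_x/∂P_r = +2.3, so E_xy = 2.3·(16/280.26) ≈ 0.131.
E_xy > 0: the goods are substitutes.

0.131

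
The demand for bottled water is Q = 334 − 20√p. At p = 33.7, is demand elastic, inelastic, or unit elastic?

At p = 33.7, Q = 217.8966.
dQ/dp = −20/(2√p) = −20/(2·5.8052).
Point elasticity E = (dQ/dp)·(p/Q) = -1.7226 × 33.7/217.8966 ≈ -0.266.
|E| ≈ 0.266 < 1, so demand is inelastic.

inelastic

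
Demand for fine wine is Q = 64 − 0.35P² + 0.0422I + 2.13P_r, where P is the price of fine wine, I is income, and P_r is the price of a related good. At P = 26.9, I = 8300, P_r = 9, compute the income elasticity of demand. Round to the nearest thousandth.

First evaluate Q: 64 − 0.35(26.9)² + 0.0422(8300) + 2.13(9) = 64 − 253.2635 + 350.26 + 19.17 = 180.1665.
∂Q/∂I = +0.0422, so E_I = 0.0422·(8300/180.1665) ≈ 1.944.
E_I > 1: normal good (luxury).

1.944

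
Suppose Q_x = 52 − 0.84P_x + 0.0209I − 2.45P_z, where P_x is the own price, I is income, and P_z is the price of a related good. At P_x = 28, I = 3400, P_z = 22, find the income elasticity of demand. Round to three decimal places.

1.557

Q_x = 52 − 0.84(28) + 0.0209(3400) − 2.45(22) = 52 − 23.52 + 71.06 − 53.9 = 45.64.
∂Q_x/∂I = +0.0209, so E_I = 0.0209·(3400/45.64) ≈ 1.557.
E_I > 1: normal good (luxury).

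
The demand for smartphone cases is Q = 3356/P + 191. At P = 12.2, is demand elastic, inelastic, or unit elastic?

At P = 12.2, Q = 466.082.
dQ/dP = −3356/P² = −22.5477.
Point elasticity E = (dQ/dP)·(P/Q) = -22.5477 × 12.2/466.082 ≈ -0.590.
|E| ≈ 0.590 < 1, so demand is inelastic.

inelastic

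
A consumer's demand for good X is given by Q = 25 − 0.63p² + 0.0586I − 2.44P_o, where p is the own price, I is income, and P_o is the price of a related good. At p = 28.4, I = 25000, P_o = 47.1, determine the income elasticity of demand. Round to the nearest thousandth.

Evaluating quantity at (p, I, P_o) gives Q = 25 − 0.63(28.4)² + 0.0586(25000) − 2.44(47.1) = 25 − 508.1328 + 1465 − 114.924 = 866.9432.
∂Q/∂I = +0.0586, so E_I = 0.0586·(25000/866.9432) ≈ 1.690.
E_I > 1: normal good (luxury).

1.690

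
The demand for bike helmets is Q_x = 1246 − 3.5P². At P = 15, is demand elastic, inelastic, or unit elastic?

At P = 15, Q_x = 458.5.
dQ_x/dP = −2·3.5·P = −105.
Point elasticity E = (dQ_x/dP)·(P/Q_x) = -105 × 15/458.5 ≈ -3.435.
|E| ≈ 3.435 > 1, so demand is elastic.

elastic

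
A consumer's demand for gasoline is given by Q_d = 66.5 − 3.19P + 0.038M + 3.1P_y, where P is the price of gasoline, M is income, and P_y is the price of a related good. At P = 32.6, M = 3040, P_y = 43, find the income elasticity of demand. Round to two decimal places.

Substituting, Q_d = 66.5 − 3.19(32.6) + 0.038(3040) + 3.1(43) = 66.5 − 103.994 + 115.52 + 133.3 = 211.326.
∂Q_d/∂M = +0.038, so E_I = 0.038·(3040/211.326) ≈ 0.55.
E_I ∈ (0,1): normal good (necessity).

0.55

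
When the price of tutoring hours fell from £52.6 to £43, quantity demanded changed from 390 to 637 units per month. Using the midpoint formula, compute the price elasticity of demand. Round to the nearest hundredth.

-2.40

%ΔQ = (637 − 390)/[(390 + 637)/2] = 247/513.5 ≈ 0.4810.
%Δp = (43 − 52.6)/[(52.6 + 43)/2] = -9.6/47.8 ≈ -0.2008.
Arc elasticity E = %ΔQ/%Δp ≈ 0.4810/-0.2008 ≈ -2.40.
|E| > 1: demand is elastic over this range.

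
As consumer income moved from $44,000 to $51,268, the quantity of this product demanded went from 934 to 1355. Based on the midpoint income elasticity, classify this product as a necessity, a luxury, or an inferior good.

luxury

%ΔQ = (1355 − 934)/[(934+1355)/2] = 421/1144.5 ≈ 0.3678.
%ΔI = (51,268 − 44,000)/[(44,000+51,268)/2] = 7268/47634 ≈ 0.1526.
E_I = %ΔQ/%ΔI ≈ 2.411.
E_I > 1: normal good (luxury).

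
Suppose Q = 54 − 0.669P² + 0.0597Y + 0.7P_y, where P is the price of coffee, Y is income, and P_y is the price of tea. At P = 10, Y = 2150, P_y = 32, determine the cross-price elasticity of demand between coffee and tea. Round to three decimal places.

Evaluating quantity at (P, Y, P_y) gives Q = 54 − 0.669(10)² + 0.0597(2150) + 0.7(32) = 54 − 66.9 + 128.355 + 22.4 = 137.855.
∂Q/∂P_y = +0.7, so E_xy = 0.7·(32/137.855) ≈ 0.162.
E_xy > 0: the goods are substitutes.

0.162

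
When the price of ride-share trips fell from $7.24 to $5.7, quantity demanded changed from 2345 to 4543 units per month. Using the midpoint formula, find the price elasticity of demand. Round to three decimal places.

-2.681

%Δq = (4543 − 2345)/[(2345 + 4543)/2] = 2198/3444 ≈ 0.6382.
%ΔP = (5.7 − 7.24)/[(7.24 + 5.7)/2] = -1.54/6.47 ≈ -0.2380.
Arc elasticity E = %Δq/%ΔP ≈ 0.6382/-0.2380 ≈ -2.681.
|E| > 1: demand is elastic over this range.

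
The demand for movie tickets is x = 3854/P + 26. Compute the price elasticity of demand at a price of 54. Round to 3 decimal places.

At P = 54, x = 97.3704.
dx/dP = −3854/P² = −1.3217.
Point elasticity E = (dx/dP)·(P/x) = -1.3217 × 54/97.3704 ≈ -0.733.
|E| < 1, so demand is inelastic at this price.

-0.733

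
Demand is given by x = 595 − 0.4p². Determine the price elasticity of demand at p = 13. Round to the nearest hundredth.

At p = 13, x = 527.4.
dx/dp = −2·0.4·p = −10.4.
Point elasticity E = (dx/dp)·(p/x) = -10.4 × 13/527.4 ≈ -0.26.
|E| < 1, so demand is inelastic at this price.

-0.26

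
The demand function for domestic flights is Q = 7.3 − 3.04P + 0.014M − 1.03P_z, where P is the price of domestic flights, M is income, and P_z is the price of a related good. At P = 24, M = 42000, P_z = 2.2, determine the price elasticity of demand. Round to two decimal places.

-0.14

Q = 7.3 − 3.04(24) + 0.014(42000) − 1.03(2.2) = 7.3 − 72.96 + 588 − 2.266 = 520.074.
∂Q/∂P = −3.04, so E_p = (−3.04)·(24/520.074) ≈ -0.14.
|E_p| < 1: demand is inelastic.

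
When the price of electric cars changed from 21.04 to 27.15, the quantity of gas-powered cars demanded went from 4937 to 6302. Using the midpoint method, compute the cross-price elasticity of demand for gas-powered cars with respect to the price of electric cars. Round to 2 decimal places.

%ΔQ_x = (6302 − 4937)/[(4937+6302)/2] = 1365/5619.5 ≈ 0.2429.
%ΔP_y = (27.15 − 21.04)/[(21.04+27.15)/2] ≈ 0.2536.
E_xy = 0.2429/0.2536 ≈ 0.96.
E_xy > 0, so gas-powered cars and electric cars are substitutes.

0.96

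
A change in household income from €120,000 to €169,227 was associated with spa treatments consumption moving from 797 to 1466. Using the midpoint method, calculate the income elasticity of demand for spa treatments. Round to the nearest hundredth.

1.74

%ΔQ = (1466 − 797)/[(797+1466)/2] = 669/1131.5 ≈ 0.5913.
%ΔI = (169,227 − 120,000)/[(120,000+169,227)/2] = 49227/144613.5 ≈ 0.3404.
E_I = %ΔQ/%ΔI ≈ 1.74.
E_I > 1: normal good (luxury).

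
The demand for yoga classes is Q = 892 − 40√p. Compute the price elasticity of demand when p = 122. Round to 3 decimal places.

-0.491

At p = 122, Q = 450.1856.
dQ/dp = −40/(2√p) = −40/(2·11.0454).
Point elasticity E = (dQ/dp)·(p/Q) = -1.8107 × 122/450.1856 ≈ -0.491.
|E| < 1, so demand is inelastic at this price.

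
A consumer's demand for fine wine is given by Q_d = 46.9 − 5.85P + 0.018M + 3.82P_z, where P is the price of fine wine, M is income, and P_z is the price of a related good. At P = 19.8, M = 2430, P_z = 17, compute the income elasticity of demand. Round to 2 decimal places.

Q_d = 46.9 − 5.85(19.8) + 0.018(2430) + 3.82(17) = 46.9 − 115.83 + 43.74 + 64.94 = 39.75.
∂Q_d/∂M = +0.018, so E_I = 0.018·(2430/39.75) ≈ 1.10.
E_I > 1: normal good (luxury).

1.10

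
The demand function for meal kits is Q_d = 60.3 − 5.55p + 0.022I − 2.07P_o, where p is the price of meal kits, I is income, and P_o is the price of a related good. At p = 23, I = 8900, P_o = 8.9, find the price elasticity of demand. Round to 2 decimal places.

-1.16

Evaluating quantity at (p, I, P_o) gives Q_d = 60.3 − 5.55(23) + 0.022(8900) − 2.07(8.9) = 60.3 − 127.65 + 195.8 − 18.423 = 110.027.
∂Q_d/∂p = −5.55, so E_p = (−5.55)·(23/110.027) ≈ -1.16.
|E_p| > 1: demand is elastic.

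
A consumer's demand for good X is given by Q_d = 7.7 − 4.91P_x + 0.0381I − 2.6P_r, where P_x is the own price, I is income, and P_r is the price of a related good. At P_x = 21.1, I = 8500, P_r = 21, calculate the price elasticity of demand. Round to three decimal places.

Q_d = 7.7 − 4.91(21.1) + 0.0381(8500) − 2.6(21) = 7.7 − 103.601 + 323.85 − 54.6 = 173.349.
∂Q_d/∂P_x = −4.91, so E_p = (−4.91)·(21.1/173.349) ≈ -0.598.
|E_p| < 1: demand is inelastic.

-0.598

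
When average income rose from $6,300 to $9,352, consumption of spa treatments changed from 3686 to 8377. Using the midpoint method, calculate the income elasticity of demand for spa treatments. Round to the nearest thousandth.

%ΔQ = (8377 − 3686)/[(3686+8377)/2] = 4691/6031.5 ≈ 0.7778.
%ΔI = (9,352 − 6,300)/[(6,300+9,352)/2] = 3052/7826 ≈ 0.3900.
E_I = %ΔQ/%ΔI ≈ 1.994.
E_I > 1: normal good (luxury).

1.994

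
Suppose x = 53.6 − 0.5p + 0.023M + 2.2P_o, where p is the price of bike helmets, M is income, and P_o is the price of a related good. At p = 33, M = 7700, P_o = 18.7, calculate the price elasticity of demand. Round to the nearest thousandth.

-0.065

At the given point, x = 53.6 − 0.5(33) + 0.023(7700) + 2.2(18.7) = 53.6 − 16.5 + 177.1 + 41.14 = 255.34.
∂x/∂p = −0.5, so E_p = (−0.5)·(33/255.34) ≈ -0.065.
|E_p| < 1: demand is inelastic.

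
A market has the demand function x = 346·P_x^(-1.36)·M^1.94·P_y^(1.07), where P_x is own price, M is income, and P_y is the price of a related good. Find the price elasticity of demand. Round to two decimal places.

-1.36

For a Cobb–Douglas (constant-elasticity) form x = A·P_x^α·…, the elasticity with respect to P_x equals the exponent α at every point.
Here the exponent on P_x is -1.36, so the price elasticity of demand is -1.36.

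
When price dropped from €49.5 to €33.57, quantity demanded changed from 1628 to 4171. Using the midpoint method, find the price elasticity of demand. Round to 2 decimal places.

%ΔQ = (4171 − 1628)/[(1628 + 4171)/2] = 2543/2899.5 ≈ 0.8770.
%ΔP = (33.57 − 49.5)/[(49.5 + 33.57)/2] = -15.93/41.535 ≈ -0.3835.
Arc elasticity E = %ΔQ/%ΔP ≈ 0.8770/-0.3835 ≈ -2.29.
|E| > 1: demand is elastic over this range.

-2.29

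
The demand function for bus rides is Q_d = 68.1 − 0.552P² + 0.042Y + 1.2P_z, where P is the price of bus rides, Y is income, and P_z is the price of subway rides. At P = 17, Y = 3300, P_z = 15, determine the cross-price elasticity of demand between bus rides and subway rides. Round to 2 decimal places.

0.28

Q_d = 68.1 − 0.552(17)² + 0.042(3300) + 1.2(15) = 68.1 − 159.528 + 138.6 + 18 = 65.172.
∂Q_d/∂P_z = +1.2, so E_xy = 1.2·(15/65.172) ≈ 0.28.
E_xy > 0: the goods are substitutes.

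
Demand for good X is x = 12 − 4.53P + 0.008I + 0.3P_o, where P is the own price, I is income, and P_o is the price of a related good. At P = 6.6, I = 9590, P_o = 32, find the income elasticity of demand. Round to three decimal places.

First evaluate x: 12 − 4.53(6.6) + 0.008(9590) + 0.3(32) = 12 − 29.898 + 76.72 + 9.6 = 68.422.
∂x/∂I = +0.008, so E_I = 0.008·(9590/68.422) ≈ 1.121.
E_I > 1: normal good (luxury).

1.121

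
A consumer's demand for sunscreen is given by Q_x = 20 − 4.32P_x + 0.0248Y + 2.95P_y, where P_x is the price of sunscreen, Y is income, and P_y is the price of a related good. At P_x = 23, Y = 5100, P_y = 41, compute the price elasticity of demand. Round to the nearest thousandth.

At the given point, Q_x = 20 − 4.32(23) + 0.0248(5100) + 2.95(41) = 20 − 99.36 + 126.48 + 120.95 = 168.07.
∂Q_x/∂P_x = −4.32, so E_p = (−4.32)·(23/168.07) ≈ -0.591.
|E_p| < 1: demand is inelastic.

-0.591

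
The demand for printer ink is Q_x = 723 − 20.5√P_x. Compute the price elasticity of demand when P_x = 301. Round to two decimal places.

At P_x = 301, Q_x = 367.3383.
dQ_x/dP_x = −20.5/(2√P_x) = −20.5/(2·17.3494).
Point elasticity E = (dQ_x/dP_x)·(P_x/Q_x) = -0.5908 × 301/367.3383 ≈ -0.48.
|E| < 1, so demand is inelastic at this price.

-0.48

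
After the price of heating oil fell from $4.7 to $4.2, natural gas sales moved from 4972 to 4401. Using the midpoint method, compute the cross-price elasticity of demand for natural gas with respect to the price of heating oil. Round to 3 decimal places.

1.084

%ΔQ_x = (4401 − 4972)/[(4972+4401)/2] = -571/4686.5 ≈ -0.1218.
%ΔP_y = (4.2 − 4.7)/[(4.7+4.2)/2] ≈ -0.1124.
E_xy = -0.1218/-0.1124 ≈ 1.084.
E_xy > 0, so natural gas and heating oil are substitutes.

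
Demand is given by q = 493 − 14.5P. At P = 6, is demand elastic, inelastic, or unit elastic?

At P = 6, q = 406.
dq/dP = −14.5.
Point elasticity E = (dq/dP)·(P/q) = -14.5 × 6/406 ≈ -0.214.
|E| ≈ 0.214 < 1, so demand is inelastic.

inelastic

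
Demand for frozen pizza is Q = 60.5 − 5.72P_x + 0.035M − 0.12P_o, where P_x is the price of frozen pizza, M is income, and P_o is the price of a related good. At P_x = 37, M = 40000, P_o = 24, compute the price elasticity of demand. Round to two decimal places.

At the given point, Q = 60.5 − 5.72(37) + 0.035(40000) − 0.12(24) = 60.5 − 211.64 + 1400 − 2.88 = 1245.98.
∂Q/∂P_x = −5.72, so E_p = (−5.72)·(37/1245.98) ≈ -0.17.
|E_p| < 1: demand is inelastic.

-0.17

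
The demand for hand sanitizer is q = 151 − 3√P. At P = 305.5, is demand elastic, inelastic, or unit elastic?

At P = 305.5, q = 98.5643.
dq/dP = −3/(2√P) = −3/(2·17.4786).
Point elasticity E = (dq/dP)·(P/q) = -0.0858 × 305.5/98.5643 ≈ -0.266.
|E| ≈ 0.266 < 1, so demand is inelastic.

inelastic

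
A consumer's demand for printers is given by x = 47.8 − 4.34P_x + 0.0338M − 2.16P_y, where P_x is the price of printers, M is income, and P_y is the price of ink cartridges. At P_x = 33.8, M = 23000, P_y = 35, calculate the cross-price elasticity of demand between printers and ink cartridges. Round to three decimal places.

-0.125

First evaluate x: 47.8 − 4.34(33.8) + 0.0338(23000) − 2.16(35) = 47.8 − 146.692 + 777.4 − 75.6 = 602.908.
∂x/∂P_y = −2.16, so E_xy = -2.16·(35/602.908) ≈ -0.125.
E_xy < 0: the goods are complements.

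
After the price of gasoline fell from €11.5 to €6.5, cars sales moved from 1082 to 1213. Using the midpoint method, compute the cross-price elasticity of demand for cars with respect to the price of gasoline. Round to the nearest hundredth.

-0.21

%ΔQ_x = (1213 − 1082)/[(1082+1213)/2] = 131/1147.5 ≈ 0.1142.
%ΔP_y = (6.5 − 11.5)/[(11.5+6.5)/2] ≈ -0.5556.
E_xy = 0.1142/-0.5556 ≈ -0.21.
E_xy < 0, so cars and gasoline are complements.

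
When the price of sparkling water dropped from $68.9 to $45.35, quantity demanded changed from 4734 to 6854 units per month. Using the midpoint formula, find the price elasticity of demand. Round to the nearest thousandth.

-0.888

%Δq = (6854 − 4734)/[(4734 + 6854)/2] = 2120/5794 ≈ 0.3659.
%ΔP = (45.35 − 68.9)/[(68.9 + 45.35)/2] = -23.55/57.125 ≈ -0.4123.
Arc elasticity E = %Δq/%ΔP ≈ 0.3659/-0.4123 ≈ -0.888.
|E| < 1: demand is inelastic over this range.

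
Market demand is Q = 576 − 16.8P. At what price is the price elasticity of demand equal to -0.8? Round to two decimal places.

15.24

Set −bP/(a − bP) = −0.8 ⇒ bP = 0.8(a − bP) ⇒ bP(1+0.8) = 0.8·a.
P = 0.8·576/(16.8·1.8) ≈ 15.24.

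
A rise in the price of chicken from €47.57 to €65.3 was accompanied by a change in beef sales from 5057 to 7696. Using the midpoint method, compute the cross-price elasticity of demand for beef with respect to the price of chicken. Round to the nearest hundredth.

1.32

%ΔQ_x = (7696 − 5057)/[(5057+7696)/2] = 2639/6376.5 ≈ 0.4139.
%ΔP_y = (65.3 − 47.57)/[(47.57+65.3)/2] ≈ 0.3142.
E_xy = 0.4139/0.3142 ≈ 1.32.
E_xy > 0, so beef and chicken are substitutes.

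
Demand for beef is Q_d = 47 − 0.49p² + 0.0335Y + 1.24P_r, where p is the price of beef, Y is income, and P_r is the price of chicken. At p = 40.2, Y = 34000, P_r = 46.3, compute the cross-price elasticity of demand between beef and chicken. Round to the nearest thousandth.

Substituting, Q_d = 47 − 0.49(40.2)² + 0.0335(34000) + 1.24(46.3) = 47 − 791.8596 + 1139 + 57.412 = 451.5524.
∂Q_d/∂P_r = +1.24, so E_xy = 1.24·(46.3/451.5524) ≈ 0.127.
E_xy > 0: the goods are substitutes.

0.127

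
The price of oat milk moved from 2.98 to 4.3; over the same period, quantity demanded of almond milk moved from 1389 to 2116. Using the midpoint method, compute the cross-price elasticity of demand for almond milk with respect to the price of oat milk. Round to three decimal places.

%ΔQ_x = (2116 − 1389)/[(1389+2116)/2] = 727/1752.5 ≈ 0.4148.
%ΔP_y = (4.3 − 2.98)/[(2.98+4.3)/2] ≈ 0.3626.
E_xy = 0.4148/0.3626 ≈ 1.144.
E_xy > 0, so almond milk and oat milk are substitutes.

1.144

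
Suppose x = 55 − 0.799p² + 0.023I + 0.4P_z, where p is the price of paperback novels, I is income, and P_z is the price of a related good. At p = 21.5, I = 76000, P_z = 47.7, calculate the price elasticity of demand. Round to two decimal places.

-0.51

First evaluate x: 55 − 0.799(21.5)² + 0.023(76000) + 0.4(47.7) = 55 − 369.3378 + 1748 + 19.08 = 1452.7423.
∂x/∂p = −2·0.799·p = -34.357, so E_p = -34.357·(21.5/1452.7423) ≈ -0.51.
|E_p| < 1: demand is inelastic.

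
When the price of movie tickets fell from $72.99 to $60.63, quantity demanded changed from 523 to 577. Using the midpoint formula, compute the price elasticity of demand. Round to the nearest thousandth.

-0.531

%Δq = (577 − 523)/[(523 + 577)/2] = 54/550 ≈ 0.0982.
%ΔP = (60.63 − 72.99)/[(72.99 + 60.63)/2] = -12.36/66.81 ≈ -0.1850.
Arc elasticity E = %Δq/%ΔP ≈ 0.0982/-0.1850 ≈ -0.531.
|E| < 1: demand is inelastic over this range.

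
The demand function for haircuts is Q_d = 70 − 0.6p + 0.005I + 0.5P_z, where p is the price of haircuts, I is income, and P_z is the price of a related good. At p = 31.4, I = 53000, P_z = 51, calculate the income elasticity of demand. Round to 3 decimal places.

0.776

At the given point, Q_d = 70 − 0.6(31.4) + 0.005(53000) + 0.5(51) = 70 − 18.84 + 265 + 25.5 = 341.66.
∂Q_d/∂I = +0.005, so E_I = 0.005·(53000/341.66) ≈ 0.776.
E_I ∈ (0,1): normal good (necessity).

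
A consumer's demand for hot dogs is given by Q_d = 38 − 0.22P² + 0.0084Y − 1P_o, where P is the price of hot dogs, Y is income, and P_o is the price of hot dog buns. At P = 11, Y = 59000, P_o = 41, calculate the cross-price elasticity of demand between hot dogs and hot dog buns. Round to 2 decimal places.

-0.09

Evaluating quantity at (P, Y, P_o) gives Q_d = 38 − 0.22(11)² + 0.0084(59000) − 1(41) = 38 − 26.62 + 495.6 − 41 = 465.98.
∂Q_d/∂P_o = −1, so E_xy = -1·(41/465.98) ≈ -0.09.
E_xy < 0: the goods are complements.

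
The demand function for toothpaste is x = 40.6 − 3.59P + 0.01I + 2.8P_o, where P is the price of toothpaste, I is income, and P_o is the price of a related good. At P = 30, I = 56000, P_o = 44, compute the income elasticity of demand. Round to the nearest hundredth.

Evaluating quantity at (P, I, P_o) gives x = 40.6 − 3.59(30) + 0.01(56000) + 2.8(44) = 40.6 − 107.7 + 560 + 123.2 = 616.1.
∂x/∂I = +0.01, so E_I = 0.01·(56000/616.1) ≈ 0.91.
E_I ∈ (0,1): normal good (necessity).

0.91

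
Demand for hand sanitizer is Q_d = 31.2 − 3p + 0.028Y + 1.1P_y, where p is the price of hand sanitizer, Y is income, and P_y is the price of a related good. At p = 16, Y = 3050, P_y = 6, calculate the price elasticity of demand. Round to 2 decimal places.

-0.64

At the given point, Q_d = 31.2 − 3(16) + 0.028(3050) + 1.1(6) = 31.2 − 48 + 85.4 + 6.6 = 75.2.
∂Q_d/∂p = −3, so E_p = (−3)·(16/75.2) ≈ -0.64.
|E_p| < 1: demand is inelastic.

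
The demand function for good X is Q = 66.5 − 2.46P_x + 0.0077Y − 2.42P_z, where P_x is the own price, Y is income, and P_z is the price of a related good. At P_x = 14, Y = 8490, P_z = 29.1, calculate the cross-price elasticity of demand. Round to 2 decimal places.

-2.61

Evaluating quantity at (P_x, Y, P_z) gives Q = 66.5 − 2.46(14) + 0.0077(8490) − 2.42(29.1) = 66.5 − 34.44 + 65.373 − 70.422 = 27.011.
∂Q/∂P_z = −2.42, so E_xy = -2.42·(29.1/27.011) ≈ -2.61.
E_xy < 0: the goods are complements.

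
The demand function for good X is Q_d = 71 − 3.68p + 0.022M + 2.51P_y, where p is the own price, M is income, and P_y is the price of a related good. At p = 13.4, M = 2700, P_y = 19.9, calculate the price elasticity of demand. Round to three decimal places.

-0.376

Q_d = 71 − 3.68(13.4) + 0.022(2700) + 2.51(19.9) = 71 − 49.312 + 59.4 + 49.949 = 131.037.
∂Q_d/∂p = −3.68, so E_p = (−3.68)·(13.4/131.037) ≈ -0.376.
|E_p| < 1: demand is inelastic.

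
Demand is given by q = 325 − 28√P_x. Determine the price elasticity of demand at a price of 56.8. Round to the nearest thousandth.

-0.926

At P_x = 56.8, q = 113.9758.
dq/dP_x = −28/(2√P_x) = −28/(2·7.5366).
Point elasticity E = (dq/dP_x)·(P_x/q) = -1.8576 × 56.8/113.9758 ≈ -0.926.
|E| < 1, so demand is inelastic at this price.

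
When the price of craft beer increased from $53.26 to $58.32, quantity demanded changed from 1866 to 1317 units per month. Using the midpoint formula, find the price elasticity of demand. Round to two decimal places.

%ΔQ = (1317 − 1866)/[(1866 + 1317)/2] = -549/1591.5 ≈ -0.3450.
%Δp = (58.32 − 53.26)/[(53.26 + 58.32)/2] = 5.06/55.79 ≈ 0.0907.
Arc elasticity E = %ΔQ/%Δp ≈ -0.3450/0.0907 ≈ -3.80.
|E| > 1: demand is elastic over this range.

-3.80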